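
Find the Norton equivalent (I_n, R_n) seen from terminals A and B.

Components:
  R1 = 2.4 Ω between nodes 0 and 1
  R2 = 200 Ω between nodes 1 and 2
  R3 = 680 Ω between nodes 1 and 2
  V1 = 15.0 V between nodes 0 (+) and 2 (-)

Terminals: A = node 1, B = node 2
Find the Thévenin equivalent first; then I_n = V_th/R_th and R_n = R_th.
Step 1 — V_th is the open-circuit voltage V_A - V_B (nothing connected across the terminals).
Nodal analysis, taking node 2 as the 0 V reference.
Source V1 fixes V_0 = 15 V.
KCL at each unknown node (sum of currents leaving = 0; resistances in Ω):
  Node 1: (V_1 - 15)/2.4 + (V_1 - 0)/200 + (V_1 - 0)/680 = 0
Collecting terms: 0.4231 × V_1 = 6.25  =>  V_1 = 14.77 V
V_th = V_1 - V_2 = 14.77 - 0 = 14.77 V
Step 2 — R_th: zero the source — replace V1 by a short circuit (node 2 merges into node 0) — and find the resistance seen between A (node 1) and B (node 0).
Reduce the network between node 1 (A) and node 0 (B) by series/parallel combination:
  Rp1 = R1 ‖ R2 ‖ R3 (parallel, all between nodes 0 and 1) = 1/(1/2.4 + 1/200 + 1/680) = 2.363 Ω
R_th = 2.363 Ω
I_n = V_th/R_th = 14.77/2.363 = 6.25 A, and R_n = R_th = 2.363 Ω

Final answer: I_n = 6.25 A, R_n = 2.363 Ω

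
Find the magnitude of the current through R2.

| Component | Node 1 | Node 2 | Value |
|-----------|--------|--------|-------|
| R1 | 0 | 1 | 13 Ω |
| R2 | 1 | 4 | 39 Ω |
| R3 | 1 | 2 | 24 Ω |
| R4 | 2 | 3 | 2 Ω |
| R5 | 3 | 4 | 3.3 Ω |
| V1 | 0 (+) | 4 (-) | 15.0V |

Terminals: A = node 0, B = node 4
Nodal analysis, taking node 4 as the 0 V reference.
Source V1 fixes V_0 = 15 V.
KCL at each unknown node (sum of currents leaving = 0; resistances in Ω):
  Node 1: (V_1 - 15)/13 + (V_1 - 0)/39 + (V_1 - V_2)/24 = 0
  Node 2: (V_2 - V_1)/24 + (V_2 - V_3)/2 = 0
  Node 3: (V_3 - V_2)/2 + (V_3 - 0)/3.3 = 0
Collecting terms (coefficients in siemens):
  0.1442·V_1 - 0.04167·V_2 = 1.154
  0.5417·V_2 - 0.04167·V_1 - 0.5·V_3 = 0
  0.803·V_3 - 0.5·V_2 = 0
Solving these 3 simultaneous equations (Gaussian elimination) gives:
  V_1 = 8.441 V, V_2 = 1.527 V, V_3 = 0.9507 V
I_R2 = (V_1 - V_4)/R2 = (8.441 - 0)/39 = 0.2164 A
|I_R2| = 0.2164 A

Final answer: |I_R2| = 0.2164 A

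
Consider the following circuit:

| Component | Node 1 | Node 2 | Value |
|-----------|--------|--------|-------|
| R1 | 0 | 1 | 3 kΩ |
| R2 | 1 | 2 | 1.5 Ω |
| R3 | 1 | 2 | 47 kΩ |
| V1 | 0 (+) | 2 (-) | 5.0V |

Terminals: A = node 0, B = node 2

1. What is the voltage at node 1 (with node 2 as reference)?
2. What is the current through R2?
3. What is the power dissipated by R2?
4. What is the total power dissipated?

Nodal analysis, taking node 2 as the 0 V reference.
Source V1 fixes V_0 = 5 V.
KCL at each unknown node (sum of currents leaving = 0; resistances in Ω):
  Node 1: (V_1 - 5)/3000 + (V_1 - 0)/1.5 + (V_1 - 0)/47000 = 0
Collecting terms: 0.667 × V_1 = 0.001667  =>  V_1 = 0.002499 V
Part 1:
  Read off the nodal solution: V_1 = 0.002499 V
Part 2:
  I_R2 = (V_1 - V_2)/R2 = (0.002499 - 0)/1.5 = 0.001666 A
  Magnitude: I_R2 = 0.001666 A
Part 3:
  I_R2 = (V_1 - V_2)/R2 = (0.002499 - 0)/1.5 = 0.001666 A
  P_R2 = I_R2² × R2 = (0.001666)² × 1.5 = 0.000004162 W
Part 4:
  Power in each resistor, P = (ΔV)²/R:
    P_R1 = (5 - 0.002499)²/3000 = 0.008325 W
    P_R2 = (0.002499 - 0)²/1.5 = 0.000004162 W
    P_R3 = (0.002499 - 0)²/47000 = 0.0000000001328 W
  P_total = P_R1 + P_R2 + P_R3 = 0.008329 W

Final answers:
1. V_1 = 0.002499 V
2. I_R2 = 0.001666 A
3. P_R2 = 4.162e-06 W
4. P_total = 0.008329 W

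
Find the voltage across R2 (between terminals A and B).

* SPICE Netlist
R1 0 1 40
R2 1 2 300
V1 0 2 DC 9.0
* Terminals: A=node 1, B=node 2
R1 and R2 are in series across V1 (node 0 → node 1 → node 2), and the output A–B is taken across R2, so this is a voltage divider.
Series current: I = V1/(R1 + R2) = 9/(40 + 300) = 9/340 = 0.02647 A
V_R2 = I × R2 = V1 × R2/(R1 + R2) = 9 × 300/340 = 7.941 V

Final answer: 7.941 V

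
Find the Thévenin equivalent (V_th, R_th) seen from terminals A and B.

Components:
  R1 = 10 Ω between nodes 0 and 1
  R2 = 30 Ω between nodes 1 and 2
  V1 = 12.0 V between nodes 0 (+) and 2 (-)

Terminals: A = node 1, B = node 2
Step 1 — V_th is the open-circuit voltage V_A - V_B (nothing connected across the terminals).
Nodal analysis, taking node 2 as the 0 V reference.
Source V1 fixes V_0 = 12 V.
KCL at each unknown node (sum of currents leaving = 0; resistances in Ω):
  Node 1: (V_1 - 12)/10 + (V_1 - 0)/30 = 0
Collecting terms: 0.1333 × V_1 = 1.2  =>  V_1 = 9 V
V_th = V_1 - V_2 = 9 - 0 = 9 V
Step 2 — R_th: zero the source — replace V1 by a short circuit (node 2 merges into node 0) — and find the resistance seen between A (node 1) and B (node 0).
Reduce the network between node 1 (A) and node 0 (B) by series/parallel combination:
  Rp1 = R1 ‖ R2 (parallel, both between nodes 0 and 1) = 1/(1/10 + 1/30) = 7.5 Ω
R_th = 7.5 Ω

Final answer: V_th = 9 V, R_th = 7.5 Ω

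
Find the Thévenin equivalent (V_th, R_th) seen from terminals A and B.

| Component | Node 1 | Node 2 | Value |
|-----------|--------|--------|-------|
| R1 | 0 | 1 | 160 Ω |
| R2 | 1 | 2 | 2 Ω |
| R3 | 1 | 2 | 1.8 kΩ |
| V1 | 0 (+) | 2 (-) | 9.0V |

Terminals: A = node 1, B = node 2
Step 1 — V_th is the open-circuit voltage V_A - V_B (nothing connected across the terminals).
Nodal analysis, taking node 2 as the 0 V reference.
Source V1 fixes V_0 = 9 V.
KCL at each unknown node (sum of currents leaving = 0; resistances in Ω):
  Node 1: (V_1 - 9)/160 + (V_1 - 0)/2 + (V_1 - 0)/1800 = 0
Collecting terms: 0.5068 × V_1 = 0.05625  =>  V_1 = 0.111 V
V_th = V_1 - V_2 = 0.111 - 0 = 0.111 V
Step 2 — R_th: zero the source — replace V1 by a short circuit (node 2 merges into node 0) — and find the resistance seen between A (node 1) and B (node 0).
Reduce the network between node 1 (A) and node 0 (B) by series/parallel combination:
  Rp1 = R1 ‖ R2 ‖ R3 (parallel, all between nodes 0 and 1) = 1/(1/160 + 1/2 + 1/1800) = 1.973 Ω
R_th = 1.973 Ω

Final answer: V_th = 0.111 V, R_th = 1.973 Ω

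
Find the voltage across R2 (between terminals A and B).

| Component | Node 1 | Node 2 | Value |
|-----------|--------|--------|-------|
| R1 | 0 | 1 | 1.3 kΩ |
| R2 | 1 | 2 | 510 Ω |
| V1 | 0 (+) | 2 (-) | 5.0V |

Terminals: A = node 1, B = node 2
R1 and R2 are in series across V1 (node 0 → node 1 → node 2), and the output A–B is taken across R2, so this is a voltage divider.
Series current: I = V1/(R1 + R2) = 5/(1300 + 510) = 5/1810 = 0.002762 A
V_R2 = I × R2 = V1 × R2/(R1 + R2) = 5 × 510/1810 = 1.409 V

Final answer: 1.409 V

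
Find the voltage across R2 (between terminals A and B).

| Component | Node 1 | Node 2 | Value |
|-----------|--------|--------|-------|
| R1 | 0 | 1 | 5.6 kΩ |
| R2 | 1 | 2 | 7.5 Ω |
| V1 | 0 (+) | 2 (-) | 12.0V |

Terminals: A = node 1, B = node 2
R1 and R2 are in series across V1 (node 0 → node 1 → node 2), and the output A–B is taken across R2, so this is a voltage divider.
Series current: I = V1/(R1 + R2) = 12/(5600 + 7.5) = 12/5608 = 0.00214 A
V_R2 = I × R2 = V1 × R2/(R1 + R2) = 12 × 7.5/5608 = 0.01605 V

Final answer: 0.01605 V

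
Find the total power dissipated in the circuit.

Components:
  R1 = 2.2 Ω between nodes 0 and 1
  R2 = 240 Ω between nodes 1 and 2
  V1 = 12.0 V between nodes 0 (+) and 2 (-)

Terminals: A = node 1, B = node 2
Nodal analysis, taking node 2 as the 0 V reference.
Source V1 fixes V_0 = 12 V.
KCL at each unknown node (sum of currents leaving = 0; resistances in Ω):
  Node 1: (V_1 - 12)/2.2 + (V_1 - 0)/240 = 0
Collecting terms: 0.4587 × V_1 = 5.455  =>  V_1 = 11.89 V
Power in each resistor, P = (ΔV)²/R:
  P_R1 = (12 - 11.89)²/2.2 = 0.005401 W
  P_R2 = (11.89 - 0)²/240 = 0.5891 W
P_total = P_R1 + P_R2 = 0.5945 W

Final answer: 0.5945 W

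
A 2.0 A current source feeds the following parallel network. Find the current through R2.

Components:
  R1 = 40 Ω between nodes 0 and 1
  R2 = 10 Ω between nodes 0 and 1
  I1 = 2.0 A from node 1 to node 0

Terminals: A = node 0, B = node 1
All resistors sit directly between nodes 0 and 1, so they are in parallel and share one voltage V; the full source current 2 A splits among them.
1/R_par = 1/40 + 1/10 = 0.125 S  =>  R_par = 8 Ω
V = I × R_par = 2 × 8 = 16 V
I_R2 = V/R2 = 16/10 = 1.6 A

Final answer: 1.6 A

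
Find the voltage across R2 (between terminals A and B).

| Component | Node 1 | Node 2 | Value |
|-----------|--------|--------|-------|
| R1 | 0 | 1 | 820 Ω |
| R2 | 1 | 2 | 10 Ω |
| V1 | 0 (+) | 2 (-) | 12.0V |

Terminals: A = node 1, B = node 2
R1 and R2 are in series across V1 (node 0 → node 1 → node 2), and the output A–B is taken across R2, so this is a voltage divider.
Series current: I = V1/(R1 + R2) = 12/(820 + 10) = 12/830 = 0.01446 A
V_R2 = I × R2 = V1 × R2/(R1 + R2) = 12 × 10/830 = 0.1446 V

Final answer: 0.1446 V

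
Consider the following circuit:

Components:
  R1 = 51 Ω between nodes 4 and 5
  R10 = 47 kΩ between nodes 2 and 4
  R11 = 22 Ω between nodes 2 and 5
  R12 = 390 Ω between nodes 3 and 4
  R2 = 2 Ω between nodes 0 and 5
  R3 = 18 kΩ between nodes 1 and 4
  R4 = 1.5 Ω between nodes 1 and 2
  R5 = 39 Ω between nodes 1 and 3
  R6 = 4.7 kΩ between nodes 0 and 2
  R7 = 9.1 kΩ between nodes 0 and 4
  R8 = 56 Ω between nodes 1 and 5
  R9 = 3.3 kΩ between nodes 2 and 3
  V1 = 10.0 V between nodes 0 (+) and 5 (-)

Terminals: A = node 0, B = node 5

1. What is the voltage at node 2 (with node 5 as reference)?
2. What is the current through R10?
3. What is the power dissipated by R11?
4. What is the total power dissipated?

Nodal analysis, taking node 5 as the 0 V reference.
Source V1 fixes V_0 = 10 V.
KCL at each unknown node (sum of currents leaving = 0; resistances in Ω):
  Node 1: (V_1 - V_4)/18000 + (V_1 - V_2)/1.5 + (V_1 - V_3)/39 + (V_1 - 0)/56 = 0
  Node 2: (V_2 - V_1)/1.5 + (V_2 - 10)/4700 + (V_2 - V_3)/3300 + (V_2 - V_4)/47000 + (V_2 - 0)/22 = 0
  Node 3: (V_3 - V_1)/39 + (V_3 - V_2)/3300 + (V_3 - V_4)/390 = 0
  Node 4: (V_4 - 0)/51 + (V_4 - V_1)/18000 + (V_4 - 10)/9100 + (V_4 - V_2)/47000 + (V_4 - V_3)/390 = 0
Collecting terms (coefficients in siemens):
  0.7102·V_1 - 0.6667·V_2 - 0.02564·V_3 - 0.00005556·V_4 = 0
  0.7127·V_2 - 0.6667·V_1 - 0.000303·V_3 - 0.00002128·V_4 = 0.002128
  0.02851·V_3 - 0.02564·V_1 - 0.000303·V_2 - 0.002564·V_4 = 0
  0.02236·V_4 - 0.00005556·V_1 - 0.00002128·V_2 - 0.002564·V_3 = 0.001099
Solving these 4 simultaneous equations (Gaussian elimination) gives:
  V_1 = 0.03364 V, V_2 = 0.03447 V, V_3 = 0.03542 V, V_4 = 0.05333 V
Part 1:
  Read off the nodal solution: V_2 = 0.03447 V
Part 2:
  I_R10 = (V_2 - V_4)/R10 = (0.03447 - 0.05333)/47000 = -0.0000004011 A
  Magnitude: I_R10 = 0.0000004011 A
Part 3:
  I_R11 = (V_2 - V_5)/R11 = (0.03447 - 0)/22 = 0.001567 A
  P_R11 = I_R11² × R11 = (0.001567)² × 22 = 0.00005402 W
Part 4:
  Power in each resistor, P = (ΔV)²/R:
    P_R1 = (0.05333 - 0)²/51 = 0.00005576 W
    P_R2 = (10 - 0)²/2 = 50 W
    P_R3 = (0.03364 - 0.05333)²/18000 = 0.00000002153 W
    P_R4 = (0.03364 - 0.03447)²/1.5 = 0.0000004604 W
    P_R5 = (0.03364 - 0.03542)²/39 = 0.00000008118 W
    P_R6 = (10 - 0.03447)²/4700 = 0.02113 W
    P_R7 = (10 - 0.05333)²/9100 = 0.01087 W
    P_R8 = (0.03364 - 0)²/56 = 0.00002021 W
    P_R9 = (0.03447 - 0.03542)²/3300 = 0.0000000002725 W
    P_R10 = (0.03447 - 0.05333)²/47000 = 0.000000007563 W
    P_R11 = (0.03447 - 0)²/22 = 0.00005402 W
    P_R12 = (0.03542 - 0.05333)²/390 = 0.0000008221 W
  P_total = P_R1 + P_R2 + P_R3 + P_R4 + P_R5 + P_R6 + P_R7 + P_R8 + P_R9 + P_R10 + P_R11 + P_R12 = 50.03 W

Final answers:
1. V_2 = 0.03447 V
2. I_R10 = 4.011e-07 A
3. P_R11 = 5.402e-05 W
4. P_total = 50.03 W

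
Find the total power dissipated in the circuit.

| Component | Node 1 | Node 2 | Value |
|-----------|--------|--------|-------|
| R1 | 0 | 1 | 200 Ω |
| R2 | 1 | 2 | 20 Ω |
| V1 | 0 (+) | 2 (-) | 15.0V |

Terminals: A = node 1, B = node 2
Nodal analysis, taking node 2 as the 0 V reference.
Source V1 fixes V_0 = 15 V.
KCL at each unknown node (sum of currents leaving = 0; resistances in Ω):
  Node 1: (V_1 - 15)/200 + (V_1 - 0)/20 = 0
Collecting terms: 0.055 × V_1 = 0.075  =>  V_1 = 1.364 V
Power in each resistor, P = (ΔV)²/R:
  P_R1 = (15 - 1.364)²/200 = 0.9298 W
  P_R2 = (1.364 - 0)²/20 = 0.09298 W
P_total = P_R1 + P_R2 = 1.023 W

Final answer: 1.023 W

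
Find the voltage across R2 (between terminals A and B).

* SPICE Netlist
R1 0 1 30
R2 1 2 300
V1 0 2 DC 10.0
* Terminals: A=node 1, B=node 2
R1 and R2 are in series across V1 (node 0 → node 1 → node 2), and the output A–B is taken across R2, so this is a voltage divider.
Series current: I = V1/(R1 + R2) = 10/(30 + 300) = 10/330 = 0.0303 A
V_R2 = I × R2 = V1 × R2/(R1 + R2) = 10 × 300/330 = 9.091 V

Final answer: 9.091 V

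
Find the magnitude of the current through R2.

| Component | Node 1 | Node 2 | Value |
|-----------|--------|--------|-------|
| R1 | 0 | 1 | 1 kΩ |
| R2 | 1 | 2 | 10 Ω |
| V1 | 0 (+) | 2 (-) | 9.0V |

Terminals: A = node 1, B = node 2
Nodal analysis, taking node 2 as the 0 V reference.
Source V1 fixes V_0 = 9 V.
KCL at each unknown node (sum of currents leaving = 0; resistances in Ω):
  Node 1: (V_1 - 9)/1000 + (V_1 - 0)/10 = 0
Collecting terms: 0.101 × V_1 = 0.009  =>  V_1 = 0.08911 V
I_R2 = (V_1 - V_2)/R2 = (0.08911 - 0)/10 = 0.008911 A
|I_R2| = 0.008911 A

Final answer: |I_R2| = 0.008911 A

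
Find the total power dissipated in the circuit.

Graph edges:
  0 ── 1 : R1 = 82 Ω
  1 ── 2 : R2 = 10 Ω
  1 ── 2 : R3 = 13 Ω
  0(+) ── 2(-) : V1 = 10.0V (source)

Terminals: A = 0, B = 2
Nodal analysis, taking node 2 as the 0 V reference.
Source V1 fixes V_0 = 10 V.
KCL at each unknown node (sum of currents leaving = 0; resistances in Ω):
  Node 1: (V_1 - 10)/82 + (V_1 - 0)/10 + (V_1 - 0)/13 = 0
Collecting terms: 0.1891 × V_1 = 0.122  =>  V_1 = 0.6448 V
Power in each resistor, P = (ΔV)²/R:
  P_R1 = (10 - 0.6448)²/82 = 1.067 W
  P_R2 = (0.6448 - 0)²/10 = 0.04158 W
  P_R3 = (0.6448 - 0)²/13 = 0.03199 W
P_total = P_R1 + P_R2 + P_R3 = 1.141 W

Final answer: 1.141 W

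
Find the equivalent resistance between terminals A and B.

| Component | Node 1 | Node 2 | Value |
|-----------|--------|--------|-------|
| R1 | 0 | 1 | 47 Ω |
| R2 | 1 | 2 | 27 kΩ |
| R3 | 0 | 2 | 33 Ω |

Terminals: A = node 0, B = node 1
Reduce the network between node 0 (A) and node 1 (B) by series/parallel combination:
  Rs1 = R3 + R2 (series, joined only at node 2) = 33 + 27000 = 27030 Ω
  Rp1 = R1 ‖ Rs1 (parallel, both between nodes 0 and 1) = 1/(1/47 + 1/27030) = 46.92 Ω
R_eq = 46.92 Ω

Final answer: 46.92 Ω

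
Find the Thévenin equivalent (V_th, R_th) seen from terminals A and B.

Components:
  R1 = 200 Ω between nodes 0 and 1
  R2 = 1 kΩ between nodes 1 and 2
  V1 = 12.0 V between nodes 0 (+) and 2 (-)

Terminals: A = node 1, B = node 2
Step 1 — V_th is the open-circuit voltage V_A - V_B (nothing connected across the terminals).
Nodal analysis, taking node 2 as the 0 V reference.
Source V1 fixes V_0 = 12 V.
KCL at each unknown node (sum of currents leaving = 0; resistances in Ω):
  Node 1: (V_1 - 12)/200 + (V_1 - 0)/1000 = 0
Collecting terms: 0.006 × V_1 = 0.06  =>  V_1 = 10 V
V_th = V_1 - V_2 = 10 - 0 = 10 V
Step 2 — R_th: zero the source — replace V1 by a short circuit (node 2 merges into node 0) — and find the resistance seen between A (node 1) and B (node 0).
Reduce the network between node 1 (A) and node 0 (B) by series/parallel combination:
  Rp1 = R1 ‖ R2 (parallel, both between nodes 0 and 1) = 1/(1/200 + 1/1000) = 166.7 Ω
R_th = 166.7 Ω

Final answer: V_th = 10 V, R_th = 166.7 Ω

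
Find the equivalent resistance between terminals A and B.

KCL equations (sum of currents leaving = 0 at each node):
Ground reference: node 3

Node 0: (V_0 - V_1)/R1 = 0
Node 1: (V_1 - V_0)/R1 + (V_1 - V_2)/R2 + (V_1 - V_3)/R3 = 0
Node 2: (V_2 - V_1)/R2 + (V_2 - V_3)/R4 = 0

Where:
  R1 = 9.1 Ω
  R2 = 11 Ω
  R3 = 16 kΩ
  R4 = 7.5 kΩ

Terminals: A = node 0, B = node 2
Reduce the network between node 0 (A) and node 2 (B) by series/parallel combination:
  Rs1 = R3 + R4 (series, joined only at node 3) = 16000 + 7500 = 23500 Ω
  Rp1 = R2 ‖ Rs1 (parallel, both between nodes 1 and 2) = 1/(1/11 + 1/23500) = 10.99 Ω
  Rs2 = R1 + Rp1 (series, joined only at node 1) = 9.1 + 10.99 = 20.09 Ω
R_eq = 20.09 Ω

Final answer: 20.09 Ω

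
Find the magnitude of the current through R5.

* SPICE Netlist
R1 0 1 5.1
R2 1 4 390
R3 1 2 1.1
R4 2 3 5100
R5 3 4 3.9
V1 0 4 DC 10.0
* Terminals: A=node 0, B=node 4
Nodal analysis, taking node 4 as the 0 V reference.
Source V1 fixes V_0 = 10 V.
KCL at each unknown node (sum of currents leaving = 0; resistances in Ω):
  Node 1: (V_1 - 10)/5.1 + (V_1 - 0)/390 + (V_1 - V_2)/1.1 = 0
  Node 2: (V_2 - V_1)/1.1 + (V_2 - V_3)/5100 = 0
  Node 3: (V_3 - V_2)/5100 + (V_3 - 0)/3.9 = 0
Collecting terms (coefficients in siemens):
  1.108·V_1 - 0.9091·V_2 = 1.961
  0.9093·V_2 - 0.9091·V_1 - 0.0001961·V_3 = 0
  0.2566·V_3 - 0.0001961·V_2 = 0
Solving these 3 simultaneous equations (Gaussian elimination) gives:
  V_1 = 9.861 V, V_2 = 9.859 V, V_3 = 0.007534 V
I_R5 = (V_3 - V_4)/R5 = (0.007534 - 0)/3.9 = 0.001932 A
|I_R5| = 0.001932 A

Final answer: |I_R5| = 0.001932 A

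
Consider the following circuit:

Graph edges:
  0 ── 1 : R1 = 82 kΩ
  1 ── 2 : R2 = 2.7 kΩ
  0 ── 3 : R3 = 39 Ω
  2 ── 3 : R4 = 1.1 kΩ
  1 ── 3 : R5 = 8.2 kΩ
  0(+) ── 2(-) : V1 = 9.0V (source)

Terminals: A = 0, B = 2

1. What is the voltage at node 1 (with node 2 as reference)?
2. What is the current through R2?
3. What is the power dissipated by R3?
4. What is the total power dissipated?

Nodal analysis, taking node 2 as the 0 V reference.
Source V1 fixes V_0 = 9 V.
KCL at each unknown node (sum of currents leaving = 0; resistances in Ω):
  Node 1: (V_1 - 9)/82000 + (V_1 - 0)/2700 + (V_1 - V_3)/8200 = 0
  Node 3: (V_3 - 9)/39 + (V_3 - 0)/1100 + (V_3 - V_1)/8200 = 0
Collecting terms (coefficients in siemens):
  0.0005045·V_1 - 0.000122·V_3 = 0.0001098
  0.02667·V_3 - 0.000122·V_1 = 0.2308
Determinant D = (0.0005045)(0.02667) - (-0.000122)(-0.000122) = 0.00001344
V_1 = [(0.0001098)(0.02667) - (-0.000122)(0.2308)]/D = 2.311 V
V_3 = [(0.0005045)(0.2308) - (0.0001098)(-0.000122)]/D = 8.663 V
Part 1:
  Read off the nodal solution: V_1 = 2.311 V
Part 2:
  I_R2 = (V_1 - V_2)/R2 = (2.311 - 0)/2700 = 0.0008561 A
  Magnitude: I_R2 = 0.0008561 A
Part 3:
  I_R3 = (V_0 - V_3)/R3 = (9 - 8.663)/39 = 0.00865 A
  P_R3 = I_R3² × R3 = (0.00865)² × 39 = 0.002918 W
Part 4:
  Power in each resistor, P = (ΔV)²/R:
    P_R1 = (9 - 2.311)²/82000 = 0.0005456 W
    P_R2 = (2.311 - 0)²/2700 = 0.001979 W
    P_R3 = (9 - 8.663)²/39 = 0.002918 W
    P_R4 = (0 - 8.663)²/1100 = 0.06822 W
    P_R5 = (2.311 - 8.663)²/8200 = 0.004919 W
  P_total = P_R1 + P_R2 + P_R3 + P_R4 + P_R5 = 0.07858 W

Final answers:
1. V_1 = 2.311 V
2. I_R2 = 0.0008561 A
3. P_R3 = 0.002918 W
4. P_total = 0.07858 W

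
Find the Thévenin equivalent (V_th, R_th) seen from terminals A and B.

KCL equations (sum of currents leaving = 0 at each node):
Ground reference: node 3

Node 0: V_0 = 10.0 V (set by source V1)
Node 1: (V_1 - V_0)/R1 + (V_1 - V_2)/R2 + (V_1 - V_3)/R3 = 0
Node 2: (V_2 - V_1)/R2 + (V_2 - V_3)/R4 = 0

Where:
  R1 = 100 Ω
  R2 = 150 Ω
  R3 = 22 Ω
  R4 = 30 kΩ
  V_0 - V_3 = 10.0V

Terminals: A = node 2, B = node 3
Step 1 — V_th is the open-circuit voltage V_A - V_B (nothing connected across the terminals).
Nodal analysis, taking node 3 as the 0 V reference.
Source V1 fixes V_0 = 10 V.
KCL at each unknown node (sum of currents leaving = 0; resistances in Ω):
  Node 1: (V_1 - 10)/100 + (V_1 - V_2)/150 + (V_1 - 0)/22 = 0
  Node 2: (V_2 - V_1)/150 + (V_2 - 0)/30000 = 0
Collecting terms (coefficients in siemens):
  0.06212·V_1 - 0.006667·V_2 = 0.1
  0.0067·V_2 - 0.006667·V_1 = 0
Determinant D = (0.06212)(0.0067) - (-0.006667)(-0.006667) = 0.0003718
V_1 = [(0.1)(0.0067) - (-0.006667)(0)]/D = 1.802 V
V_2 = [(0.06212)(0) - (0.1)(-0.006667)]/D = 1.793 V
V_th = V_2 - V_3 = 1.793 - 0 = 1.793 V
Step 2 — R_th: zero the source — replace V1 by a short circuit (node 3 merges into node 0) — and find the resistance seen between A (node 2) and B (node 0).
Reduce the network between node 2 (A) and node 0 (B) by series/parallel combination:
  Rp1 = R1 ‖ R3 (parallel, both between nodes 0 and 1) = 1/(1/100 + 1/22) = 18.03 Ω
  Rs1 = R2 + Rp1 (series, joined only at node 1) = 150 + 18.03 = 168 Ω
  Rp2 = R4 ‖ Rs1 (parallel, both between nodes 0 and 2) = 1/(1/30000 + 1/168) = 167.1 Ω
R_th = 167.1 Ω

Final answer: V_th = 1.793 V, R_th = 167.1 Ω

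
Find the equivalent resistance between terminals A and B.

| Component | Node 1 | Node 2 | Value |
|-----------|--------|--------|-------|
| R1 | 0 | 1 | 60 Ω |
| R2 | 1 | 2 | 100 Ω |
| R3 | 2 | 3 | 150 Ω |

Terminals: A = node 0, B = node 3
Reduce the network between node 0 (A) and node 3 (B) by series/parallel combination:
  Rs1 = R1 + R2 (series, joined only at node 1) = 60 + 100 = 160 Ω
  Rs2 = R3 + Rs1 (series, joined only at node 2) = 150 + 160 = 310 Ω
R_eq = 310 Ω

Final answer: 310 Ω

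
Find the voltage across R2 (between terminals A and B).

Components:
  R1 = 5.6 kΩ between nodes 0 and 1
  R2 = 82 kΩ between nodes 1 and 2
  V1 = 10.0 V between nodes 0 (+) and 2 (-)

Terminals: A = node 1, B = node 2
R1 and R2 are in series across V1 (node 0 → node 1 → node 2), and the output A–B is taken across R2, so this is a voltage divider.
Series current: I = V1/(R1 + R2) = 10/(5600 + 82000) = 10/87600 = 0.0001142 A
V_R2 = I × R2 = V1 × R2/(R1 + R2) = 10 × 82000/87600 = 9.361 V

Final answer: 9.361 V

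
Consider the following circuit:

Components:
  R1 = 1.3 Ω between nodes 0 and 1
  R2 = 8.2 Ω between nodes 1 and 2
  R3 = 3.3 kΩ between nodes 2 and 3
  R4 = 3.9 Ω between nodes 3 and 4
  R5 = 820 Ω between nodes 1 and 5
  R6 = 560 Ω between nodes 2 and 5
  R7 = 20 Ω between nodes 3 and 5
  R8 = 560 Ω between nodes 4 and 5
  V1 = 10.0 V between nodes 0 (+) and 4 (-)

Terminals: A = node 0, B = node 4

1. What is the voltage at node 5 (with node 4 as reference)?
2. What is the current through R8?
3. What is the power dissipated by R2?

Nodal analysis, taking node 4 as the 0 V reference.
Source V1 fixes V_0 = 10 V.
KCL at each unknown node (sum of currents leaving = 0; resistances in Ω):
  Node 1: (V_1 - 10)/1.3 + (V_1 - V_2)/8.2 + (V_1 - V_5)/820 = 0
  Node 2: (V_2 - V_1)/8.2 + (V_2 - V_3)/3300 + (V_2 - V_5)/560 = 0
  Node 3: (V_3 - V_2)/3300 + (V_3 - 0)/3.9 + (V_3 - V_5)/20 = 0
  Node 5: (V_5 - V_1)/820 + (V_5 - V_2)/560 + (V_5 - V_3)/20 + (V_5 - 0)/560 = 0
Collecting terms (coefficients in siemens):
  0.8924·V_1 - 0.122·V_2 - 0.00122·V_5 = 7.692
  0.124·V_2 - 0.122·V_1 - 0.000303·V_3 - 0.001786·V_5 = 0
  0.3067·V_3 - 0.000303·V_2 - 0.05·V_5 = 0
  0.05479·V_5 - 0.00122·V_1 - 0.001786·V_2 - 0.05·V_3 = 0
Solving these 4 simultaneous equations (Gaussian elimination) gives:
  V_1 = 9.96 V, V_2 = 9.802 V, V_3 = 0.115 V, V_5 = 0.6461 V
Part 1:
  Read off the nodal solution: V_5 = 0.6461 V
Part 2:
  I_R8 = (V_4 - V_5)/R8 = (0 - 0.6461)/560 = -0.001154 A
  Magnitude: I_R8 = 0.001154 A
Part 3:
  I_R2 = (V_1 - V_2)/R2 = (9.96 - 9.802)/8.2 = 0.01929 A
  P_R2 = I_R2² × R2 = (0.01929)² × 8.2 = 0.00305 W

Final answers:
1. V_5 = 0.6461 V
2. I_R8 = 0.001154 A
3. P_R2 = 0.00305 W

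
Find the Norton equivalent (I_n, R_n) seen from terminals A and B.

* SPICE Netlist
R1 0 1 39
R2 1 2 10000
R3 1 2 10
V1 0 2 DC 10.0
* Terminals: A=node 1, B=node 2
Find the Thévenin equivalent first; then I_n = V_th/R_th and R_n = R_th.
Step 1 — V_th is the open-circuit voltage V_A - V_B (nothing connected across the terminals).
Nodal analysis, taking node 2 as the 0 V reference.
Source V1 fixes V_0 = 10 V.
KCL at each unknown node (sum of currents leaving = 0; resistances in Ω):
  Node 1: (V_1 - 10)/39 + (V_1 - 0)/10000 + (V_1 - 0)/10 = 0
Collecting terms: 0.1257 × V_1 = 0.2564  =>  V_1 = 2.039 V
V_th = V_1 - V_2 = 2.039 - 0 = 2.039 V
Step 2 — R_th: zero the source — replace V1 by a short circuit (node 2 merges into node 0) — and find the resistance seen between A (node 1) and B (node 0).
Reduce the network between node 1 (A) and node 0 (B) by series/parallel combination:
  Rp1 = R1 ‖ R2 ‖ R3 (parallel, all between nodes 0 and 1) = 1/(1/39 + 1/10000 + 1/10) = 7.953 Ω
R_th = 7.953 Ω
I_n = V_th/R_th = 2.039/7.953 = 0.2564 A, and R_n = R_th = 7.953 Ω

Final answer: I_n = 0.2564 A, R_n = 7.953 Ω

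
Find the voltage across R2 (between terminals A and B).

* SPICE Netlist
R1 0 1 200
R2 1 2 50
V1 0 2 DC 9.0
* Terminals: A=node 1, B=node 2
R1 and R2 are in series across V1 (node 0 → node 1 → node 2), and the output A–B is taken across R2, so this is a voltage divider.
Series current: I = V1/(R1 + R2) = 9/(200 + 50) = 9/250 = 0.036 A
V_R2 = I × R2 = V1 × R2/(R1 + R2) = 9 × 50/250 = 1.8 V

Final answer: 1.8 V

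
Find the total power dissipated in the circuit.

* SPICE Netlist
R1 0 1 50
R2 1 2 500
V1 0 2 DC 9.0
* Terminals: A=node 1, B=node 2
Nodal analysis, taking node 2 as the 0 V reference.
Source V1 fixes V_0 = 9 V.
KCL at each unknown node (sum of currents leaving = 0; resistances in Ω):
  Node 1: (V_1 - 9)/50 + (V_1 - 0)/500 = 0
Collecting terms: 0.022 × V_1 = 0.18  =>  V_1 = 8.182 V
Power in each resistor, P = (ΔV)²/R:
  P_R1 = (9 - 8.182)²/50 = 0.01339 W
  P_R2 = (8.182 - 0)²/500 = 0.1339 W
P_total = P_R1 + P_R2 = 0.1473 W

Final answer: 0.1473 W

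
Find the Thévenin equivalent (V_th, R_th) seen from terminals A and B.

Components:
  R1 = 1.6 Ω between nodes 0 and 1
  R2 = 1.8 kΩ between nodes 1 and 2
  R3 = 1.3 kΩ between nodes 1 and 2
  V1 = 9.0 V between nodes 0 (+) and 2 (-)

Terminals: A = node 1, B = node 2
Step 1 — V_th is the open-circuit voltage V_A - V_B (nothing connected across the terminals).
Nodal analysis, taking node 2 as the 0 V reference.
Source V1 fixes V_0 = 9 V.
KCL at each unknown node (sum of currents leaving = 0; resistances in Ω):
  Node 1: (V_1 - 9)/1.6 + (V_1 - 0)/1800 + (V_1 - 0)/1300 = 0
Collecting terms: 0.6263 × V_1 = 5.625  =>  V_1 = 8.981 V
V_th = V_1 - V_2 = 8.981 - 0 = 8.981 V
Step 2 — R_th: zero the source — replace V1 by a short circuit (node 2 merges into node 0) — and find the resistance seen between A (node 1) and B (node 0).
Reduce the network between node 1 (A) and node 0 (B) by series/parallel combination:
  Rp1 = R1 ‖ R2 ‖ R3 (parallel, all between nodes 0 and 1) = 1/(1/1.6 + 1/1800 + 1/1300) = 1.597 Ω
R_th = 1.597 Ω

Final answer: V_th = 8.981 V, R_th = 1.597 Ω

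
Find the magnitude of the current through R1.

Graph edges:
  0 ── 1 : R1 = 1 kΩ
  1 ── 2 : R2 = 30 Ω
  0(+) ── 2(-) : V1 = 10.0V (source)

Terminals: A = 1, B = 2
Nodal analysis, taking node 2 as the 0 V reference.
Source V1 fixes V_0 = 10 V.
KCL at each unknown node (sum of currents leaving = 0; resistances in Ω):
  Node 1: (V_1 - 10)/1000 + (V_1 - 0)/30 = 0
Collecting terms: 0.03433 × V_1 = 0.01  =>  V_1 = 0.2913 V
I_R1 = (V_0 - V_1)/R1 = (10 - 0.2913)/1000 = 0.009709 A
|I_R1| = 0.009709 A

Final answer: |I_R1| = 0.009709 A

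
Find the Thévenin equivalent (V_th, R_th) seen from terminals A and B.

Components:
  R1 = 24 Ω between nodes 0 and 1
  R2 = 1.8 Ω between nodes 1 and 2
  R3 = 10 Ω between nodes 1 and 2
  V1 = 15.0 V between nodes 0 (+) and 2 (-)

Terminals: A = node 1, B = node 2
Step 1 — V_th is the open-circuit voltage V_A - V_B (nothing connected across the terminals).
Nodal analysis, taking node 2 as the 0 V reference.
Source V1 fixes V_0 = 15 V.
KCL at each unknown node (sum of currents leaving = 0; resistances in Ω):
  Node 1: (V_1 - 15)/24 + (V_1 - 0)/1.8 + (V_1 - 0)/10 = 0
Collecting terms: 0.6972 × V_1 = 0.625  =>  V_1 = 0.8964 V
V_th = V_1 - V_2 = 0.8964 - 0 = 0.8964 V
Step 2 — R_th: zero the source — replace V1 by a short circuit (node 2 merges into node 0) — and find the resistance seen between A (node 1) and B (node 0).
Reduce the network between node 1 (A) and node 0 (B) by series/parallel combination:
  Rp1 = R1 ‖ R2 ‖ R3 (parallel, all between nodes 0 and 1) = 1/(1/24 + 1/1.8 + 1/10) = 1.434 Ω
R_th = 1.434 Ω

Final answer: V_th = 0.8964 V, R_th = 1.434 Ω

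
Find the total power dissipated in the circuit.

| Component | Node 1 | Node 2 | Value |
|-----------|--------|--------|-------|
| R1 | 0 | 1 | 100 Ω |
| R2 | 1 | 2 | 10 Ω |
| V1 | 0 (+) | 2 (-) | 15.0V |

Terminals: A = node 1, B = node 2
Nodal analysis, taking node 2 as the 0 V reference.
Source V1 fixes V_0 = 15 V.
KCL at each unknown node (sum of currents leaving = 0; resistances in Ω):
  Node 1: (V_1 - 15)/100 + (V_1 - 0)/10 = 0
Collecting terms: 0.11 × V_1 = 0.15  =>  V_1 = 1.364 V
Power in each resistor, P = (ΔV)²/R:
  P_R1 = (15 - 1.364)²/100 = 1.86 W
  P_R2 = (1.364 - 0)²/10 = 0.186 W
P_total = P_R1 + P_R2 = 2.045 W

Final answer: 2.045 W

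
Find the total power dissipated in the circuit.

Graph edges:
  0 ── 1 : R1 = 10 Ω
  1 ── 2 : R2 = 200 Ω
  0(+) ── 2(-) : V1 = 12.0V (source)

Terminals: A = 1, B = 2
Nodal analysis, taking node 2 as the 0 V reference.
Source V1 fixes V_0 = 12 V.
KCL at each unknown node (sum of currents leaving = 0; resistances in Ω):
  Node 1: (V_1 - 12)/10 + (V_1 - 0)/200 = 0
Collecting terms: 0.105 × V_1 = 1.2  =>  V_1 = 11.43 V
Power in each resistor, P = (ΔV)²/R:
  P_R1 = (12 - 11.43)²/10 = 0.03265 W
  P_R2 = (11.43 - 0)²/200 = 0.6531 W
P_total = P_R1 + P_R2 = 0.6857 W

Final answer: 0.6857 W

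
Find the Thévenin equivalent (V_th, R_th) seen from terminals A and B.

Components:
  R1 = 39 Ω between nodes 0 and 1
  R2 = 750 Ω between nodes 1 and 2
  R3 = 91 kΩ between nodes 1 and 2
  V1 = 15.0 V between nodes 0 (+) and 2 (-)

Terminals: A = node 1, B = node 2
Step 1 — V_th is the open-circuit voltage V_A - V_B (nothing connected across the terminals).
Nodal analysis, taking node 2 as the 0 V reference.
Source V1 fixes V_0 = 15 V.
KCL at each unknown node (sum of currents leaving = 0; resistances in Ω):
  Node 1: (V_1 - 15)/39 + (V_1 - 0)/750 + (V_1 - 0)/91000 = 0
Collecting terms: 0.02699 × V_1 = 0.3846  =>  V_1 = 14.25 V
V_th = V_1 - V_2 = 14.25 - 0 = 14.25 V
Step 2 — R_th: zero the source — replace V1 by a short circuit (node 2 merges into node 0) — and find the resistance seen between A (node 1) and B (node 0).
Reduce the network between node 1 (A) and node 0 (B) by series/parallel combination:
  Rp1 = R1 ‖ R2 ‖ R3 (parallel, all between nodes 0 and 1) = 1/(1/39 + 1/750 + 1/91000) = 37.06 Ω
R_th = 37.06 Ω

Final answer: V_th = 14.25 V, R_th = 37.06 Ω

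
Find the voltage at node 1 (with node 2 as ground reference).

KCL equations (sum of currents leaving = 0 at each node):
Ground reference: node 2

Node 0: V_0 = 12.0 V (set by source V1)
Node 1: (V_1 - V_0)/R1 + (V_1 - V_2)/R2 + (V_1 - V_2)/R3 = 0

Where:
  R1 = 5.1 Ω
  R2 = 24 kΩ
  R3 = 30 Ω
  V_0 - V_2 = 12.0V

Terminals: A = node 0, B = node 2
Nodal analysis, taking node 2 as the 0 V reference.
Source V1 fixes V_0 = 12 V.
KCL at each unknown node (sum of currents leaving = 0; resistances in Ω):
  Node 1: (V_1 - 12)/5.1 + (V_1 - 0)/24000 + (V_1 - 0)/30 = 0
Collecting terms: 0.2295 × V_1 = 2.353  =>  V_1 = 10.25 V
The requested potential is V_1 = 10.25 V.

Final answer: V_1 = 10.25 V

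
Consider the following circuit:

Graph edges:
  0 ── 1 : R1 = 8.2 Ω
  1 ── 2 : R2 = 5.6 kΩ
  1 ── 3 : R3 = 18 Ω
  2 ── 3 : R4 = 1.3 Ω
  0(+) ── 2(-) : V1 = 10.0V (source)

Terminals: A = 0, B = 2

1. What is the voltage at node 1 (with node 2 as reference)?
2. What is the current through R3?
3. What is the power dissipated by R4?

Nodal analysis, taking node 2 as the 0 V reference.
Source V1 fixes V_0 = 10 V.
KCL at each unknown node (sum of currents leaving = 0; resistances in Ω):
  Node 1: (V_1 - 10)/8.2 + (V_1 - 0)/5600 + (V_1 - V_3)/18 = 0
  Node 3: (V_3 - V_1)/18 + (V_3 - 0)/1.3 = 0
Collecting terms (coefficients in siemens):
  0.1777·V_1 - 0.05556·V_3 = 1.22
  0.8248·V_3 - 0.05556·V_1 = 0
Determinant D = (0.1777)(0.8248) - (-0.05556)(-0.05556) = 0.1435
V_1 = [(1.22)(0.8248) - (-0.05556)(0)]/D = 7.011 V
V_3 = [(0.1777)(0) - (1.22)(-0.05556)]/D = 0.4722 V
Part 1:
  Read off the nodal solution: V_1 = 7.011 V
Part 2:
  I_R3 = (V_1 - V_3)/R3 = (7.011 - 0.4722)/18 = 0.3633 A
  Magnitude: I_R3 = 0.3633 A
Part 3:
  I_R4 = (V_2 - V_3)/R4 = (0 - 0.4722)/1.3 = -0.3633 A
  P_R4 = I_R4² × R4 = (-0.3633)² × 1.3 = 0.1715 W

Final answers:
1. V_1 = 7.011 V
2. I_R3 = 0.3633 A
3. P_R4 = 0.1715 W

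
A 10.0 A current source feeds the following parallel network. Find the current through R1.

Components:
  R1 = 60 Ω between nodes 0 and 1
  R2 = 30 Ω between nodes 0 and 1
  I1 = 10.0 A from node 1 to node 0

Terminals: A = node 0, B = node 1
All resistors sit directly between nodes 0 and 1, so they are in parallel and share one voltage V; the full source current 10 A splits among them.
1/R_par = 1/60 + 1/30 = 0.05 S  =>  R_par = 20 Ω
V = I × R_par = 10 × 20 = 200 V
I_R1 = V/R1 = 200/60 = 3.333 A

Final answer: 3.333 A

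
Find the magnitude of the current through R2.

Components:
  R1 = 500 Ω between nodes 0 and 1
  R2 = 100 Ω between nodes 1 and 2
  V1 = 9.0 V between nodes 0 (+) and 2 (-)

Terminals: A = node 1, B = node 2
Nodal analysis, taking node 2 as the 0 V reference.
Source V1 fixes V_0 = 9 V.
KCL at each unknown node (sum of currents leaving = 0; resistances in Ω):
  Node 1: (V_1 - 9)/500 + (V_1 - 0)/100 = 0
Collecting terms: 0.012 × V_1 = 0.018  =>  V_1 = 1.5 V
I_R2 = (V_1 - V_2)/R2 = (1.5 - 0)/100 = 0.015 A
|I_R2| = 0.015 A

Final answer: |I_R2| = 0.015 A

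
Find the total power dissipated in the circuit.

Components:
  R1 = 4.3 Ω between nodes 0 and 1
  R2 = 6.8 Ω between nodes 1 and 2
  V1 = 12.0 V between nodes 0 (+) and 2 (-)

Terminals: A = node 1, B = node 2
Nodal analysis, taking node 2 as the 0 V reference.
Source V1 fixes V_0 = 12 V.
KCL at each unknown node (sum of currents leaving = 0; resistances in Ω):
  Node 1: (V_1 - 12)/4.3 + (V_1 - 0)/6.8 = 0
Collecting terms: 0.3796 × V_1 = 2.791  =>  V_1 = 7.351 V
Power in each resistor, P = (ΔV)²/R:
  P_R1 = (12 - 7.351)²/4.3 = 5.026 W
  P_R2 = (7.351 - 0)²/6.8 = 7.947 W
P_total = P_R1 + P_R2 = 12.97 W

Final answer: 12.97 W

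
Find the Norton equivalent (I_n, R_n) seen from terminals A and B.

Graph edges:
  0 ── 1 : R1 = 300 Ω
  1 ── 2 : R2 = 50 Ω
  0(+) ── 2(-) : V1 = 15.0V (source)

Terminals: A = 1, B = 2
Find the Thévenin equivalent first; then I_n = V_th/R_th and R_n = R_th.
Step 1 — V_th is the open-circuit voltage V_A - V_B (nothing connected across the terminals).
Nodal analysis, taking node 2 as the 0 V reference.
Source V1 fixes V_0 = 15 V.
KCL at each unknown node (sum of currents leaving = 0; resistances in Ω):
  Node 1: (V_1 - 15)/300 + (V_1 - 0)/50 = 0
Collecting terms: 0.02333 × V_1 = 0.05  =>  V_1 = 2.143 V
V_th = V_1 - V_2 = 2.143 - 0 = 2.143 V
Step 2 — R_th: zero the source — replace V1 by a short circuit (node 2 merges into node 0) — and find the resistance seen between A (node 1) and B (node 0).
Reduce the network between node 1 (A) and node 0 (B) by series/parallel combination:
  Rp1 = R1 ‖ R2 (parallel, both between nodes 0 and 1) = 1/(1/300 + 1/50) = 42.86 Ω
R_th = 42.86 Ω
I_n = V_th/R_th = 2.143/42.86 = 0.05 A, and R_n = R_th = 42.86 Ω

Final answer: I_n = 0.05 A, R_n = 42.86 Ω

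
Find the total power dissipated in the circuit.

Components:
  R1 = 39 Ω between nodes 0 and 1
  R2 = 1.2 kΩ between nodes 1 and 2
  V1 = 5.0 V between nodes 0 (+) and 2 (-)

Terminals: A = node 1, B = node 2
Nodal analysis, taking node 2 as the 0 V reference.
Source V1 fixes V_0 = 5 V.
KCL at each unknown node (sum of currents leaving = 0; resistances in Ω):
  Node 1: (V_1 - 5)/39 + (V_1 - 0)/1200 = 0
Collecting terms: 0.02647 × V_1 = 0.1282  =>  V_1 = 4.843 V
Power in each resistor, P = (ΔV)²/R:
  P_R1 = (5 - 4.843)²/39 = 0.0006351 W
  P_R2 = (4.843 - 0)²/1200 = 0.01954 W
P_total = P_R1 + P_R2 = 0.02018 W

Final answer: 0.02018 W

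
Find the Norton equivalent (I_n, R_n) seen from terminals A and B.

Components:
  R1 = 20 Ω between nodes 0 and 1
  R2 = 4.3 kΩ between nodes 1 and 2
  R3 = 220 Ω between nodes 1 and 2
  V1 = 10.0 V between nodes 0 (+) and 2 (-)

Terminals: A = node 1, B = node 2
Find the Thévenin equivalent first; then I_n = V_th/R_th and R_n = R_th.
Step 1 — V_th is the open-circuit voltage V_A - V_B (nothing connected across the terminals).
Nodal analysis, taking node 2 as the 0 V reference.
Source V1 fixes V_0 = 10 V.
KCL at each unknown node (sum of currents leaving = 0; resistances in Ω):
  Node 1: (V_1 - 10)/20 + (V_1 - 0)/4300 + (V_1 - 0)/220 = 0
Collecting terms: 0.05478 × V_1 = 0.5  =>  V_1 = 9.128 V
V_th = V_1 - V_2 = 9.128 - 0 = 9.128 V
Step 2 — R_th: zero the source — replace V1 by a short circuit (node 2 merges into node 0) — and find the resistance seen between A (node 1) and B (node 0).
Reduce the network between node 1 (A) and node 0 (B) by series/parallel combination:
  Rp1 = R1 ‖ R2 ‖ R3 (parallel, all between nodes 0 and 1) = 1/(1/20 + 1/4300 + 1/220) = 18.26 Ω
R_th = 18.26 Ω
I_n = V_th/R_th = 9.128/18.26 = 0.5 A, and R_n = R_th = 18.26 Ω

Final answer: I_n = 0.5 A, R_n = 18.26 Ω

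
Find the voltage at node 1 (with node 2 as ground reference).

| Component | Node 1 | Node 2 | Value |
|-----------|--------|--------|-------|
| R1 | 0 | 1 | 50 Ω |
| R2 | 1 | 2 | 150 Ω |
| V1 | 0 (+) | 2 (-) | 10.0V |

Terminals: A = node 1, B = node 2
Nodal analysis, taking node 2 as the 0 V reference.
Source V1 fixes V_0 = 10 V.
KCL at each unknown node (sum of currents leaving = 0; resistances in Ω):
  Node 1: (V_1 - 10)/50 + (V_1 - 0)/150 = 0
Collecting terms: 0.02667 × V_1 = 0.2  =>  V_1 = 7.5 V
The requested potential is V_1 = 7.5 V.

Final answer: V_1 = 7.5 V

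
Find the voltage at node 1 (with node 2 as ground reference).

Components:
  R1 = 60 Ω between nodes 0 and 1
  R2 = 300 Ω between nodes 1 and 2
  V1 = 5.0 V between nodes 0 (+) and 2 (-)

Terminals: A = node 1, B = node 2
Nodal analysis, taking node 2 as the 0 V reference.
Source V1 fixes V_0 = 5 V.
KCL at each unknown node (sum of currents leaving = 0; resistances in Ω):
  Node 1: (V_1 - 5)/60 + (V_1 - 0)/300 = 0
Collecting terms: 0.02 × V_1 = 0.08333  =>  V_1 = 4.167 V
The requested potential is V_1 = 4.167 V.

Final answer: V_1 = 4.167 V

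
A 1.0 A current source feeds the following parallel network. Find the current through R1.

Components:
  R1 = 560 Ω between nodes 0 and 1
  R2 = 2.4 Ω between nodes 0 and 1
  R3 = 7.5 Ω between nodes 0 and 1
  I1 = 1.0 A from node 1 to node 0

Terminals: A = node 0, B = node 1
All resistors sit directly between nodes 0 and 1, so they are in parallel and share one voltage V; the full source current 1 A splits among them.
1/R_par = 1/560 + 1/2.4 + 1/7.5 = 0.5518 S  =>  R_par = 1.812 Ω
V = I × R_par = 1 × 1.812 = 1.812 V
I_R1 = V/R1 = 1.812/560 = 0.003236 A

Final answer: 0.003236 A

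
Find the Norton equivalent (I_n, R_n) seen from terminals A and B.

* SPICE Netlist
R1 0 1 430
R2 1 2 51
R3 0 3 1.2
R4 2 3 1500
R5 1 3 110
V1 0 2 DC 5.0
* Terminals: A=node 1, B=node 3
Find the Thévenin equivalent first; then I_n = V_th/R_th and R_n = R_th.
Step 1 — V_th is the open-circuit voltage V_A - V_B (nothing connected across the terminals).
Nodal analysis, taking node 2 as the 0 V reference.
Source V1 fixes V_0 = 5 V.
KCL at each unknown node (sum of currents leaving = 0; resistances in Ω):
  Node 1: (V_1 - 5)/430 + (V_1 - 0)/51 + (V_1 - V_3)/110 = 0
  Node 3: (V_3 - 5)/1.2 + (V_3 - 0)/1500 + (V_3 - V_1)/110 = 0
Collecting terms (coefficients in siemens):
  0.03102·V_1 - 0.009091·V_3 = 0.01163
  0.8431·V_3 - 0.009091·V_1 = 4.167
Determinant D = (0.03102)(0.8431) - (-0.009091)(-0.009091) = 0.02607
V_1 = [(0.01163)(0.8431) - (-0.009091)(4.167)]/D = 1.829 V
V_3 = [(0.03102)(4.167) - (0.01163)(-0.009091)]/D = 4.962 V
V_th = V_1 - V_3 = 1.829 - 4.962 = -3.133 V
Step 2 — R_th: zero the source — replace V1 by a short circuit (node 2 merges into node 0) — and find the resistance seen between A (node 1) and B (node 3).
Reduce the network between node 1 (A) and node 3 (B) by series/parallel combination:
  Rp1 = R1 ‖ R2 (parallel, both between nodes 0 and 1) = 1/(1/430 + 1/51) = 45.59 Ω
  Rp2 = R3 ‖ R4 (parallel, both between nodes 0 and 3) = 1/(1/1.2 + 1/1500) = 1.199 Ω
  Rs1 = Rp1 + Rp2 (series, joined only at node 0) = 45.59 + 1.199 = 46.79 Ω
  Rp3 = R5 ‖ Rs1 (parallel, both between nodes 1 and 3) = 1/(1/110 + 1/46.79) = 32.83 Ω
R_th = 32.83 Ω
I_n = V_th/R_th = -3.133/32.83 = -0.09544 A, and R_n = R_th = 32.83 Ω

Final answer: I_n = -0.09544 A, R_n = 32.83 Ω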